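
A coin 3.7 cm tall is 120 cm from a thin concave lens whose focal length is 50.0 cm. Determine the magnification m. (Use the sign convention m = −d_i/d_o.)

For a concave lens, f = -50.0 cm.
1/d_i = 1/f − 1/d_o = 1/(-50.00) − 1/(120) = -0.02833, so d_i = -35.29 cm.
m = −d_i/d_o = −(-35.29)/(120) = +0.294.
The image is virtual, upright and reduced, on the same side as the object.

m = +0.294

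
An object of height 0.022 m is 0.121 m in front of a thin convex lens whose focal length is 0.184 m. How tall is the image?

0.0643 m

1/d_i = 1/f − 1/d_o = 1/(0.1840) − 1/(0.121) = -2.830, so d_i = -0.3534 m.
m = −d_i/d_o = +2.921.
|h_i| = |m|·h_o = 2.921 × 0.022 = 0.0643 m. The image is virtual, upright and enlarged, on the same side as the object.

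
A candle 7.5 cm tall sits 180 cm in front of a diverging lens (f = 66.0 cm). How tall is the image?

2.01 cm

For a diverging lens, f = -66.0 cm.
1/d_i = 1/f − 1/d_o = 1/(-66.00) − 1/(180) = -0.02071, so d_i = -48.29 cm.
m = −d_i/d_o = +0.2683.
|h_i| = |m|·h_o = 0.2683 × 7.5 = 2.01 cm. The image is virtual, upright and reduced, on the same side as the object.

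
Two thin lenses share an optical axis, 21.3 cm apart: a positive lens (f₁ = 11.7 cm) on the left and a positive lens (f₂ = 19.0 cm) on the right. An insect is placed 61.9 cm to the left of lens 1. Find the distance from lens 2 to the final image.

Lens 1: 1/d_i1 = 1/f₁ − 1/d_o1 = 1/(11.7) − 1/(61.9) = 0.06931, so d_i1 = 14.43 cm.
The intermediate image is 14.43 cm to the right of lens 1, which is 21.3 − (14.43) = 6.870 cm to the left of lens 2, so d_o2 = +6.870 cm.
Lens 2: 1/d_i2 = 1/f₂ − 1/d_o2 = 1/(19.0) − 1/(6.870) = -0.09293, so d_i2 = -10.8 cm.
The final image is virtual, 10.8 cm to the left of lens 2 (overall magnification ≈ -0.37).

10.8 cm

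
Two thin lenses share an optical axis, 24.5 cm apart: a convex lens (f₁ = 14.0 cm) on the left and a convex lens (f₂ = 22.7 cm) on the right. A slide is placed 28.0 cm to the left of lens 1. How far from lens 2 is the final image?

Lens 1: 1/d_i1 = 1/f₁ − 1/d_o1 = 1/(14.0) − 1/(28.0) = 0.03571, so d_i1 = 28.00 cm.
The intermediate image is 28.00 cm to the right of lens 1, which lies 3.500 cm to the right of lens 2 — a virtual object — so d_o2 = −3.500 cm.
Lens 2: 1/d_i2 = 1/f₂ − 1/d_o2 = 1/(22.7) − 1/(-3.500) = 0.3298, so d_i2 = 3.03 cm.
The final image is real, 3.03 cm to the right of lens 2 (overall magnification ≈ -0.87).

3.03 cm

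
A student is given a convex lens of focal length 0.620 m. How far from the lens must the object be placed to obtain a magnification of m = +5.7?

m = −d_i/d_o ⇒ d_i = −m·d_o.
1/f = 1/d_o + 1/d_i = 1/d_o − 1/(m·d_o) = (1 − 1/m)/d_o, so d_o = f(1 − 1/m) = (0.6200)(1 − 1/(+5.7)) = 0.511 m.

0.511 m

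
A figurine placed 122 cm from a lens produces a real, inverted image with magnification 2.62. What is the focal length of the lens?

f = 88.3 cm (converging)

m = −d_i/d_o ⇒ d_i = −m·d_o = −(-2.62)·(122) = 319.6 cm.
1/f = 1/d_o + 1/d_i = 1/(122) + 1/(319.6) = 0.01133, so f = 88.3 cm.
Since f is positive, the lens is converging.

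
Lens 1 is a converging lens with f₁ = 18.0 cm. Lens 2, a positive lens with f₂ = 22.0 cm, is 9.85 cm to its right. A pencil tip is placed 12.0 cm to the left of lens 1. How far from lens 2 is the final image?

42.3 cm

Lens 1: 1/d_i1 = 1/f₁ − 1/d_o1 = 1/(18.0) − 1/(12.0) = -0.02778, so d_i1 = -36.00 cm.
The intermediate image is 36.00 cm to the left of lens 1 (virtual), which is 9.85 − (-36.00) = 45.85 cm to the left of lens 2, so d_o2 = +45.85 cm.
Lens 2: 1/d_i2 = 1/f₂ − 1/d_o2 = 1/(22.0) − 1/(45.85) = 0.02364, so d_i2 = 42.3 cm.
The final image is real, 42.3 cm to the right of lens 2 (overall magnification ≈ -2.8).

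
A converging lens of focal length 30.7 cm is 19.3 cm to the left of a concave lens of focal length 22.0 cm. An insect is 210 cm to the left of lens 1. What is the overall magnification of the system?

Lens 1: 1/d_i1 = 1/(30.7) − 1/(210) = 0.02781, so d_i1 = 35.96 cm; m₁ = −d_i1/d_o1 = -0.1712.
d_o2 = 19.3 − (35.96) = -16.66 cm (virtual object).
f₂ = −22.0 cm (diverging).
Lens 2: 1/d_i2 = 1/(-22.0) − 1/(-16.66) = 0.01457, so d_i2 = 68.64 cm; m₂ = −d_i2/d_o2 = +4.120.
m = m₁·m₂ = (-0.1712)(+4.120) = -0.705.

m = -0.705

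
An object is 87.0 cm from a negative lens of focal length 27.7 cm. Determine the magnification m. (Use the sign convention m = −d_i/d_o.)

For a negative lens, f = -27.7 cm.
1/d_i = 1/f − 1/d_o = 1/(-27.70) − 1/(87.0) = -0.04760, so d_i = -21.01 cm.
m = −d_i/d_o = −(-21.01)/(87.0) = +0.241.
The image is virtual, upright and reduced, on the same side as the object.

m = +0.241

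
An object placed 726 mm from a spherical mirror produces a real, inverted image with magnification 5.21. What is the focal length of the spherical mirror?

f = 609 mm (concave)

m = −d_i/d_o ⇒ d_i = −m·d_o = −(-5.21)·(726) = 3782 mm.
1/f = 1/d_o + 1/d_i = 1/(726) + 1/(3782) = 0.001642, so f = 609 mm.
Since f is positive, the spherical mirror is concave.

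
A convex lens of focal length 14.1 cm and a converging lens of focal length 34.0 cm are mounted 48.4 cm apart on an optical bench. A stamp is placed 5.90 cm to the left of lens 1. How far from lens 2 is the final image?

Lens 1: 1/d_i1 = 1/f₁ − 1/d_o1 = 1/(14.1) − 1/(5.90) = -0.09857, so d_i1 = -10.15 cm.
The intermediate image is 10.15 cm to the left of lens 1 (virtual), which is 48.4 − (-10.15) = 58.55 cm to the left of lens 2, so d_o2 = +58.55 cm.
Lens 2: 1/d_i2 = 1/f₂ − 1/d_o2 = 1/(34.0) − 1/(58.55) = 0.01233, so d_i2 = 81.1 cm.
The final image is real, 81.1 cm to the right of lens 2 (overall magnification ≈ -2.4).

81.1 cm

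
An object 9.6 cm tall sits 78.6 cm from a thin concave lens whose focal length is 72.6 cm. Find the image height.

For a concave lens, f = -72.6 cm.
1/d_i = 1/f − 1/d_o = 1/(-72.60) − 1/(78.6) = -0.02650, so d_i = -37.74 cm.
m = −d_i/d_o = +0.4802.
|h_i| = |m|·h_o = 0.4802 × 9.6 = 4.61 cm. The image is virtual, upright and reduced, on the same side as the object.

4.61 cm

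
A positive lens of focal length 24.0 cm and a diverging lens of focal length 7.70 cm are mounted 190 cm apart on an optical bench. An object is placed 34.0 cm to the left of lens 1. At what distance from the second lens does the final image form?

7.19 cm

Lens 1: 1/d_i1 = 1/f₁ − 1/d_o1 = 1/(24.0) − 1/(34.0) = 0.01225, so d_i1 = 81.60 cm.
The intermediate image is 81.60 cm to the right of lens 1, which is 190 − (81.60) = 108.4 cm to the left of lens 2, so d_o2 = +108.4 cm.
Lens 2 is diverging, so f₂ = −7.70 cm.
Lens 2: 1/d_i2 = 1/f₂ − 1/d_o2 = 1/(-7.70) − 1/(108.4) = -0.1391, so d_i2 = -7.19 cm.
The final image is virtual, 7.19 cm to the left of lens 2 (overall magnification ≈ -0.16).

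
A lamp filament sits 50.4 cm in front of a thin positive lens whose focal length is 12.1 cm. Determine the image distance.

15.9 cm

Thin-lens equation: 1/s_i = 1/f − 1/s_o = 1/(12.10) − 1/(50.4) = 0.08264 − 0.01984 = 0.06280, so s_i = 15.9 cm.
The image is real, inverted and reduced, on the far side of the lens.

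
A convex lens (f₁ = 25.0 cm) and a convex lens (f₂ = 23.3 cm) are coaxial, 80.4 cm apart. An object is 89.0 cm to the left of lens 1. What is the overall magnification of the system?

Lens 1: 1/d_i1 = 1/(25.0) − 1/(89.0) = 0.02876, so d_i1 = 34.77 cm; m₁ = −d_i1/d_o1 = -0.3907.
d_o2 = 80.4 − (34.77) = 45.63 cm.
Lens 2: 1/d_i2 = 1/(23.3) − 1/(45.63) = 0.02100, so d_i2 = 47.61 cm; m₂ = −d_i2/d_o2 = -1.043.
m = m₁·m₂ = (-0.3907)(-1.043) = +0.408.

m = +0.408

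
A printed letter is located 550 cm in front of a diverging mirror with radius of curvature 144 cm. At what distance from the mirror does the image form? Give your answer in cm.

f = R/2 = 144/2 = 72.00 cm; for a diverging mirror, f = -72.00 cm.
Mirror equation: 1/q = 1/f − 1/p = 1/(-72.00) − 1/(550) = -0.01389 − 0.001818 = -0.01571, so q = -63.7 cm.
The image is virtual, upright and reduced, behind the mirror.

63.7 cm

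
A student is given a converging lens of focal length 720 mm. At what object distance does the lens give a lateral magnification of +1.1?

65.5 mm

m = −d_i/d_o ⇒ d_i = −m·d_o.
1/f = 1/d_o + 1/d_i = 1/d_o − 1/(m·d_o) = (1 − 1/m)/d_o, so d_o = f(1 − 1/m) = (720.0)(1 − 1/(+1.1)) = 65.5 mm.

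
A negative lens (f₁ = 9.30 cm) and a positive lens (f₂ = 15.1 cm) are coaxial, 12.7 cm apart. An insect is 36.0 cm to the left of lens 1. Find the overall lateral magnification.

m = -0.621

f₁ = −9.30 cm (diverging).
Lens 1: 1/d_i1 = 1/(-9.30) − 1/(36.0) = -0.1353, so d_i1 = -7.391 cm; m₁ = −d_i1/d_o1 = +0.2053.
d_o2 = 12.7 − (-7.391) = 20.09 cm.
Lens 2: 1/d_i2 = 1/(15.1) − 1/(20.09) = 0.01645, so d_i2 = 60.79 cm; m₂ = −d_i2/d_o2 = -3.026.
m = m₁·m₂ = (+0.2053)(-3.026) = -0.621.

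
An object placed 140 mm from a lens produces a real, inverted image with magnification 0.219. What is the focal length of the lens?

f = 25.2 mm (converging)

m = −d_i/d_o ⇒ d_i = −m·d_o = −(-0.219)·(140) = 30.66 mm.
1/f = 1/d_o + 1/d_i = 1/(140) + 1/(30.66) = 0.03976, so f = 25.2 mm.
Since f is positive, the lens is converging.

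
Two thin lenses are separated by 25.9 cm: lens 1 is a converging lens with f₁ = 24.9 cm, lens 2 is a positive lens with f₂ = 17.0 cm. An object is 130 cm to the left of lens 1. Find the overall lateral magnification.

Lens 1: 1/d_i1 = 1/(24.9) − 1/(130) = 0.03247, so d_i1 = 30.80 cm; m₁ = −d_i1/d_o1 = -0.2369.
d_o2 = 25.9 − (30.80) = -4.900 cm (virtual object).
Lens 2: 1/d_i2 = 1/(17.0) − 1/(-4.900) = 0.2629, so d_i2 = 3.804 cm; m₂ = −d_i2/d_o2 = +0.7763.
m = m₁·m₂ = (-0.2369)(+0.7763) = -0.184.

m = -0.184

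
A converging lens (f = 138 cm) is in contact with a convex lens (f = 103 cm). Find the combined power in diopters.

P = +1.70 D

P₁ = 1/f₁ = 1/(1.38 m) = +0.7246 D; P₂ = 1/f₂ = 1/(1.03 m) = +0.9709 D.
For thin lenses in contact, P = P₁ + P₂ = (+0.7246) + (+0.9709) = +1.70 D.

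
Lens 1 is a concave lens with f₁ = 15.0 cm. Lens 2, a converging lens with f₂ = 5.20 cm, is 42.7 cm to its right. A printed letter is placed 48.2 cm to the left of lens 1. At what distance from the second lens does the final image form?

Lens 1 is diverging, so f₁ = −15.0 cm.
Lens 1: 1/d_i1 = 1/f₁ − 1/d_o1 = 1/(-15.0) − 1/(48.2) = -0.08741, so d_i1 = -11.44 cm.
The intermediate image is 11.44 cm to the left of lens 1 (virtual), which is 42.7 − (-11.44) = 54.14 cm to the left of lens 2, so d_o2 = +54.14 cm.
Lens 2: 1/d_i2 = 1/f₂ − 1/d_o2 = 1/(5.20) − 1/(54.14) = 0.1738, so d_i2 = 5.75 cm.
The final image is real, 5.75 cm to the right of lens 2 (overall magnification ≈ -0.025).

5.75 cm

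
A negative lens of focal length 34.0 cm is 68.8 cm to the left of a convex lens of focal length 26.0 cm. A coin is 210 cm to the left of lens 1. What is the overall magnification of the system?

f₁ = −34.0 cm (diverging).
Lens 1: 1/d_i1 = 1/(-34.0) − 1/(210) = -0.03417, so d_i1 = -29.26 cm; m₁ = −d_i1/d_o1 = +0.1393.
d_o2 = 68.8 − (-29.26) = 98.06 cm.
Lens 2: 1/d_i2 = 1/(26.0) − 1/(98.06) = 0.02826, so d_i2 = 35.38 cm; m₂ = −d_i2/d_o2 = -0.3608.
m = m₁·m₂ = (+0.1393)(-0.3608) = -0.0503.

m = -0.0503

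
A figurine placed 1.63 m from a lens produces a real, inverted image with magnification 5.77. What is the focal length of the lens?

m = −d_i/d_o ⇒ d_i = −m·d_o = −(-5.77)·(1.63) = 9.405 m.
1/f = 1/d_o + 1/d_i = 1/(1.63) + 1/(9.405) = 0.7198, so f = 1.39 m.
Since f is positive, the lens is converging.

f = 1.39 m (converging)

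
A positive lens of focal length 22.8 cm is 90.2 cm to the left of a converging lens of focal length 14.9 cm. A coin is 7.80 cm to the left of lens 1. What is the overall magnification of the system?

m = -0.260

Lens 1: 1/d_i1 = 1/(22.8) − 1/(7.80) = -0.08435, so d_i1 = -11.86 cm; m₁ = −d_i1/d_o1 = +1.521.
d_o2 = 90.2 − (-11.86) = 102.1 cm.
Lens 2: 1/d_i2 = 1/(14.9) − 1/(102.1) = 0.05732, so d_i2 = 17.45 cm; m₂ = −d_i2/d_o2 = -0.1709.
m = m₁·m₂ = (+1.521)(-0.1709) = -0.260.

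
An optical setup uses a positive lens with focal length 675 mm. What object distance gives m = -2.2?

982 mm

m = −d_i/d_o ⇒ d_i = −m·d_o.
1/f = 1/d_o + 1/d_i = 1/d_o − 1/(m·d_o) = (1 − 1/m)/d_o, so d_o = f(1 − 1/m) = (675.0)(1 − 1/(-2.2)) = 982 mm.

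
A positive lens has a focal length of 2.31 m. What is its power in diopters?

P = +0.433 D

P = 1/f = 1/(2.31 m) = +0.433 D.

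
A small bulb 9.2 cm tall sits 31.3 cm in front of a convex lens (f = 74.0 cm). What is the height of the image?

15.9 cm

1/d_i = 1/f − 1/d_o = 1/(74.00) − 1/(31.3) = -0.01844, so d_i = -54.24 cm.
m = −d_i/d_o = +1.733.
|h_i| = |m|·h_o = 1.733 × 9.2 = 15.9 cm. The image is virtual, upright and enlarged, on the same side as the object.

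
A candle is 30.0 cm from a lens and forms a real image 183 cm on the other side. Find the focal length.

Real image ⇒ d_i = +183 cm.
1/f = 1/d_o + 1/d_i = 1/(30.0) + 1/(183) = 0.03880, so f = 25.8 cm.
Since f is positive, the lens is converging.

f = 25.8 cm (converging)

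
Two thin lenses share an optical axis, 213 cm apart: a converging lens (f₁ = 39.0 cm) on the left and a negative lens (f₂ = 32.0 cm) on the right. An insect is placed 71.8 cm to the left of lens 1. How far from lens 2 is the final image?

25.6 cm

Lens 1: 1/d_i1 = 1/f₁ − 1/d_o1 = 1/(39.0) − 1/(71.8) = 0.01171, so d_i1 = 85.37 cm.
The intermediate image is 85.37 cm to the right of lens 1, which is 213 − (85.37) = 127.6 cm to the left of lens 2, so d_o2 = +127.6 cm.
Lens 2 is diverging, so f₂ = −32.0 cm.
Lens 2: 1/d_i2 = 1/f₂ − 1/d_o2 = 1/(-32.0) − 1/(127.6) = -0.03909, so d_i2 = -25.6 cm.
The final image is virtual, 25.6 cm to the left of lens 2 (overall magnification ≈ -0.24).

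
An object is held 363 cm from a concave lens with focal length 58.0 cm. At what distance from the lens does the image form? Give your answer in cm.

For a concave lens, f = -58.0 cm.
Lens equation: 1/v = 1/f − 1/u = 1/(-58.00) − 1/(363) = -0.01724 − 0.002755 = -0.02000, so v = -50.0 cm.
The image is virtual, upright and reduced, on the same side as the object.

50.0 cm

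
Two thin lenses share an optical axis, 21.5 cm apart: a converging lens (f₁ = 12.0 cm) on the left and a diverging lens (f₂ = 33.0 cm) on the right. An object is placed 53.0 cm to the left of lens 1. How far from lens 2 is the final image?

Lens 1: 1/d_i1 = 1/f₁ − 1/d_o1 = 1/(12.0) − 1/(53.0) = 0.06447, so d_i1 = 15.51 cm.
The intermediate image is 15.51 cm to the right of lens 1, which is 21.5 − (15.51) = 5.990 cm to the left of lens 2, so d_o2 = +5.990 cm.
Lens 2 is diverging, so f₂ = −33.0 cm.
Lens 2: 1/d_i2 = 1/f₂ − 1/d_o2 = 1/(-33.0) − 1/(5.990) = -0.1972, so d_i2 = -5.07 cm.
The final image is virtual, 5.07 cm to the left of lens 2 (overall magnification ≈ -0.25).

5.07 cm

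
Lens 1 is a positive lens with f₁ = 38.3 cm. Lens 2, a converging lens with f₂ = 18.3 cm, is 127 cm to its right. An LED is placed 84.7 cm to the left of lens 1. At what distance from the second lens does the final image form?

26.9 cm

Lens 1: 1/d_i1 = 1/f₁ − 1/d_o1 = 1/(38.3) − 1/(84.7) = 0.01430, so d_i1 = 69.91 cm.
The intermediate image is 69.91 cm to the right of lens 1, which is 127 − (69.91) = 57.09 cm to the left of lens 2, so d_o2 = +57.09 cm.
Lens 2: 1/d_i2 = 1/f₂ − 1/d_o2 = 1/(18.3) − 1/(57.09) = 0.03713, so d_i2 = 26.9 cm.
The final image is real, 26.9 cm to the right of lens 2 (overall magnification ≈ 0.39).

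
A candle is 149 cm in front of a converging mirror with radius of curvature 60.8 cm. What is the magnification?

f = R/2 = 60.8/2 = 30.40 cm.
1/d_i = 1/f − 1/d_o = 1/(30.40) − 1/(149) = 0.02618, so d_i = 38.19 cm.
m = −d_i/d_o = −(38.19)/(149) = -0.256.
The image is real, inverted and reduced, in front of the mirror.

m = -0.256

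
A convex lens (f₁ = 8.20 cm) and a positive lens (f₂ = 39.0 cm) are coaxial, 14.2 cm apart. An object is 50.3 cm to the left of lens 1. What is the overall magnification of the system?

Lens 1: 1/d_i1 = 1/(8.20) − 1/(50.3) = 0.1021, so d_i1 = 9.797 cm; m₁ = −d_i1/d_o1 = -0.1948.
d_o2 = 14.2 − (9.797) = 4.403 cm.
Lens 2: 1/d_i2 = 1/(39.0) − 1/(4.403) = -0.2015, so d_i2 = -4.963 cm; m₂ = −d_i2/d_o2 = +1.127.
m = m₁·m₂ = (-0.1948)(+1.127) = -0.220.

m = -0.220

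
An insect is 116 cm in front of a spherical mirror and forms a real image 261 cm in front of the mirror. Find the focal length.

f = 80.3 cm (concave)

Real image ⇒ d_i = +261 cm.
1/f = 1/d_o + 1/d_i = 1/(116) + 1/(261) = 0.01245, so f = 80.3 cm.
Since f is positive, the spherical mirror is concave.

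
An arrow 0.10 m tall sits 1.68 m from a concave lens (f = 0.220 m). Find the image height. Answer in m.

For a concave lens, f = -0.220 m.
1/d_i = 1/f − 1/d_o = 1/(-0.2200) − 1/(1.68) = -5.141, so d_i = -0.1945 m.
m = −d_i/d_o = +0.1158.
|h_i| = |m|·h_o = 0.1158 × 0.10 = 0.0116 m. The image is virtual, upright and reduced, on the same side as the object.

0.0116 m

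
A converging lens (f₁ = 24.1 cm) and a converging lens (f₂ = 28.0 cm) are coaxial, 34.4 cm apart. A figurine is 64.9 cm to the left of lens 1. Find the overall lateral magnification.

m = -0.518

Lens 1: 1/d_i1 = 1/(24.1) − 1/(64.9) = 0.02609, so d_i1 = 38.34 cm; m₁ = −d_i1/d_o1 = -0.5908.
d_o2 = 34.4 − (38.34) = -3.940 cm (virtual object).
Lens 2: 1/d_i2 = 1/(28.0) − 1/(-3.940) = 0.2895, so d_i2 = 3.454 cm; m₂ = −d_i2/d_o2 = +0.8766.
m = m₁·m₂ = (-0.5908)(+0.8766) = -0.518.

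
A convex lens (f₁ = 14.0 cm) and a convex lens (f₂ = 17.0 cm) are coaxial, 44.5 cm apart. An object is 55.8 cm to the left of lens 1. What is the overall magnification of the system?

Lens 1: 1/d_i1 = 1/(14.0) − 1/(55.8) = 0.05351, so d_i1 = 18.69 cm; m₁ = −d_i1/d_o1 = -0.3349.
d_o2 = 44.5 − (18.69) = 25.81 cm.
Lens 2: 1/d_i2 = 1/(17.0) − 1/(25.81) = 0.02008, so d_i2 = 49.80 cm; m₂ = −d_i2/d_o2 = -1.930.
m = m₁·m₂ = (-0.3349)(-1.930) = +0.646.

m = +0.646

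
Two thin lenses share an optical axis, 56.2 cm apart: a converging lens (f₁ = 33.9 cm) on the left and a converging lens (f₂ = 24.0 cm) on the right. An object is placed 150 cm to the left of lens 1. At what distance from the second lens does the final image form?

25.7 cm

Lens 1: 1/d_i1 = 1/f₁ − 1/d_o1 = 1/(33.9) − 1/(150) = 0.02283, so d_i1 = 43.80 cm.
The intermediate image is 43.80 cm to the right of lens 1, which is 56.2 − (43.80) = 12.40 cm to the left of lens 2, so d_o2 = +12.40 cm.
Lens 2: 1/d_i2 = 1/f₂ − 1/d_o2 = 1/(24.0) − 1/(12.40) = -0.03898, so d_i2 = -25.7 cm.
The final image is virtual, 25.7 cm to the left of lens 2 (overall magnification ≈ -0.60).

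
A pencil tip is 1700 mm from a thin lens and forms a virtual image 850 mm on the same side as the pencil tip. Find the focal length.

Virtual image ⇒ d_i = −850 mm.
1/f = 1/d_o + 1/d_i = 1/(1700) + 1/(-850) = -0.0005882, so f = -1700 mm.
Since f is negative, the thin lens is diverging.

f = -1700 mm (diverging)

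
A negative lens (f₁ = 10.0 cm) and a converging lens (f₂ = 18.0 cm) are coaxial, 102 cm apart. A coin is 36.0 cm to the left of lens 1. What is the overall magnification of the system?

m = -0.0426

f₁ = −10.0 cm (diverging).
Lens 1: 1/d_i1 = 1/(-10.0) − 1/(36.0) = -0.1278, so d_i1 = -7.826 cm; m₁ = −d_i1/d_o1 = +0.2174.
d_o2 = 102 − (-7.826) = 109.8 cm.
Lens 2: 1/d_i2 = 1/(18.0) − 1/(109.8) = 0.04645, so d_i2 = 21.53 cm; m₂ = −d_i2/d_o2 = -0.1961.
m = m₁·m₂ = (+0.2174)(-0.1961) = -0.0426.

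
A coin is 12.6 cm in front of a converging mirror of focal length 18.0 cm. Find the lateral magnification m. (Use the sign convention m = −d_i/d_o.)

1/d_i = 1/f − 1/d_o = 1/(18.00) − 1/(12.6) = -0.02381, so d_i = -42.00 cm.
m = −d_i/d_o = −(-42.00)/(12.6) = +3.33.
The image is virtual, upright and enlarged, behind the mirror.

m = +3.33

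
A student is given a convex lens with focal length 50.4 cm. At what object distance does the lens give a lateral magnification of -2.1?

m = −d_i/d_o ⇒ d_i = −m·d_o.
1/f = 1/d_o + 1/d_i = 1/d_o − 1/(m·d_o) = (1 − 1/m)/d_o, so d_o = f(1 − 1/m) = (50.40)(1 − 1/(-2.1)) = 74.4 cm.

74.4 cm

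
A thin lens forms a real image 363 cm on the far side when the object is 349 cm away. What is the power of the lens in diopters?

P = +0.562 D

d_i = +363 cm.
1/f = 1/d_o + 1/d_i = 1/(349) + 1/(363) = 0.005620 cm⁻¹.
f = 177.9 cm = 1.779 m, so P = 1/f = +0.562 D.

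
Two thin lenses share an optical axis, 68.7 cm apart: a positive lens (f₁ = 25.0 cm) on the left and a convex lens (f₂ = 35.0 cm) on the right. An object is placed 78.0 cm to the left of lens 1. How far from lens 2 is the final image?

361 cm

Lens 1: 1/d_i1 = 1/f₁ − 1/d_o1 = 1/(25.0) − 1/(78.0) = 0.02718, so d_i1 = 36.79 cm.
The intermediate image is 36.79 cm to the right of lens 1, which is 68.7 − (36.79) = 31.91 cm to the left of lens 2, so d_o2 = +31.91 cm.
Lens 2: 1/d_i2 = 1/f₂ − 1/d_o2 = 1/(35.0) − 1/(31.91) = -0.002767, so d_i2 = -361 cm.
The final image is virtual, 361 cm to the left of lens 2 (overall magnification ≈ -5.3).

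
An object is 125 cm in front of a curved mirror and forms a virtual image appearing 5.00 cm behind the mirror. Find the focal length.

f = -5.21 cm (convex)

Virtual image ⇒ d_i = −5.00 cm.
1/f = 1/d_o + 1/d_i = 1/(125) + 1/(-5.00) = -0.1920, so f = -5.21 cm.
Since f is negative, the curved mirror is convex.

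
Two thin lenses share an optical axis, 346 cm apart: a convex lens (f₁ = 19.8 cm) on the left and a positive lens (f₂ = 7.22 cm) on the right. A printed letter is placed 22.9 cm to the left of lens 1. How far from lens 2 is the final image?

7.49 cm

Lens 1: 1/d_i1 = 1/f₁ − 1/d_o1 = 1/(19.8) − 1/(22.9) = 0.006837, so d_i1 = 146.3 cm.
The intermediate image is 146.3 cm to the right of lens 1, which is 346 − (146.3) = 199.7 cm to the left of lens 2, so d_o2 = +199.7 cm.
Lens 2: 1/d_i2 = 1/f₂ − 1/d_o2 = 1/(7.22) − 1/(199.7) = 0.1335, so d_i2 = 7.49 cm.
The final image is real, 7.49 cm to the right of lens 2 (overall magnification ≈ 0.24).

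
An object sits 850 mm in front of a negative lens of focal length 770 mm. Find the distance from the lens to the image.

For a negative lens, f = -770 mm.
Lens equation: 1/v = 1/f − 1/u = 1/(-770.0) − 1/(850) = -0.001299 − 0.001176 = -0.002475, so v = -404 mm.
The image is virtual, upright and reduced, on the same side as the object.

404 mm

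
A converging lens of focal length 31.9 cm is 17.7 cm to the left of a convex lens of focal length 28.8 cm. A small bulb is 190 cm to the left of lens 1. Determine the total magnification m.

Lens 1: 1/d_i1 = 1/(31.9) − 1/(190) = 0.02608, so d_i1 = 38.34 cm; m₁ = −d_i1/d_o1 = -0.2018.
d_o2 = 17.7 − (38.34) = -20.64 cm (virtual object).
Lens 2: 1/d_i2 = 1/(28.8) − 1/(-20.64) = 0.08317, so d_i2 = 12.02 cm; m₂ = −d_i2/d_o2 = +0.5825.
m = m₁·m₂ = (-0.2018)(+0.5825) = -0.118.

m = -0.118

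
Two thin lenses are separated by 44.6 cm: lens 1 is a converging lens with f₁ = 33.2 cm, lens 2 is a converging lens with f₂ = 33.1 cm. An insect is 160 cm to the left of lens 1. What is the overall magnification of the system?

m = -0.285

Lens 1: 1/d_i1 = 1/(33.2) − 1/(160) = 0.02387, so d_i1 = 41.89 cm; m₁ = −d_i1/d_o1 = -0.2618.
d_o2 = 44.6 − (41.89) = 2.710 cm.
Lens 2: 1/d_i2 = 1/(33.1) − 1/(2.710) = -0.3388, so d_i2 = -2.952 cm; m₂ = −d_i2/d_o2 = +1.089.
m = m₁·m₂ = (-0.2618)(+1.089) = -0.285.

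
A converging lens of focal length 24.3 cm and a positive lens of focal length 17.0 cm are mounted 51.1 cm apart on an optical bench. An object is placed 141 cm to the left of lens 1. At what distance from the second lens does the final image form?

Lens 1: 1/d_i1 = 1/f₁ − 1/d_o1 = 1/(24.3) − 1/(141) = 0.03406, so d_i1 = 29.36 cm.
The intermediate image is 29.36 cm to the right of lens 1, which is 51.1 − (29.36) = 21.74 cm to the left of lens 2, so d_o2 = +21.74 cm.
Lens 2: 1/d_i2 = 1/f₂ − 1/d_o2 = 1/(17.0) − 1/(21.74) = 0.01283, so d_i2 = 78.0 cm.
The final image is real, 78.0 cm to the right of lens 2 (overall magnification ≈ 0.75).

78.0 cm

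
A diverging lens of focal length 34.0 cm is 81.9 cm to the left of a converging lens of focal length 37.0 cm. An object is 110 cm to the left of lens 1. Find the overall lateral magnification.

f₁ = −34.0 cm (diverging).
Lens 1: 1/d_i1 = 1/(-34.0) − 1/(110) = -0.03850, so d_i1 = -25.97 cm; m₁ = −d_i1/d_o1 = +0.2361.
d_o2 = 81.9 − (-25.97) = 107.9 cm.
Lens 2: 1/d_i2 = 1/(37.0) − 1/(107.9) = 0.01776, so d_i2 = 56.31 cm; m₂ = −d_i2/d_o2 = -0.5219.
m = m₁·m₂ = (+0.2361)(-0.5219) = -0.123.

m = -0.123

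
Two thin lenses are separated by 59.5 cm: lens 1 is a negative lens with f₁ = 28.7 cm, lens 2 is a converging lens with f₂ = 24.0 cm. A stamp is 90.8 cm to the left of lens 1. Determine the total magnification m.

m = -0.101

f₁ = −28.7 cm (diverging).
Lens 1: 1/d_i1 = 1/(-28.7) − 1/(90.8) = -0.04586, so d_i1 = -21.81 cm; m₁ = −d_i1/d_o1 = +0.2402.
d_o2 = 59.5 − (-21.81) = 81.31 cm.
Lens 2: 1/d_i2 = 1/(24.0) − 1/(81.31) = 0.02937, so d_i2 = 34.05 cm; m₂ = −d_i2/d_o2 = -0.4188.
m = m₁·m₂ = (+0.2402)(-0.4188) = -0.101.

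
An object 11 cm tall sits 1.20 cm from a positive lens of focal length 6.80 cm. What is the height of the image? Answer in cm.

1/d_i = 1/f − 1/d_o = 1/(6.800) − 1/(1.20) = -0.6863, so d_i = -1.457 cm.
m = −d_i/d_o = +1.214.
|h_i| = |m|·h_o = 1.214 × 11 = 13.4 cm. The image is virtual, upright and enlarged, on the same side as the object.

13.4 cm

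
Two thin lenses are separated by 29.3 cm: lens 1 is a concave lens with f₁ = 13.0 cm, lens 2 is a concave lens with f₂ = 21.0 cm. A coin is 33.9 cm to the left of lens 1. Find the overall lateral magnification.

m = +0.0975

f₁ = −13.0 cm (diverging).
Lens 1: 1/d_i1 = 1/(-13.0) − 1/(33.9) = -0.1064, so d_i1 = -9.397 cm; m₁ = −d_i1/d_o1 = +0.2772.
d_o2 = 29.3 − (-9.397) = 38.70 cm.
f₂ = −21.0 cm (diverging).
Lens 2: 1/d_i2 = 1/(-21.0) − 1/(38.70) = -0.07346, so d_i2 = -13.61 cm; m₂ = −d_i2/d_o2 = +0.3518.
m = m₁·m₂ = (+0.2772)(+0.3518) = +0.0975.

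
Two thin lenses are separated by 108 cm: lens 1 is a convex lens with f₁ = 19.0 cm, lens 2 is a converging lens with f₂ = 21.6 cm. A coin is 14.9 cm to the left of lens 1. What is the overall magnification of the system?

Lens 1: 1/d_i1 = 1/(19.0) − 1/(14.9) = -0.01448, so d_i1 = -69.05 cm; m₁ = −d_i1/d_o1 = +4.634.
d_o2 = 108 − (-69.05) = 177.1 cm.
Lens 2: 1/d_i2 = 1/(21.6) − 1/(177.1) = 0.04065, so d_i2 = 24.60 cm; m₂ = −d_i2/d_o2 = -0.1389.
m = m₁·m₂ = (+4.634)(-0.1389) = -0.644.

m = -0.644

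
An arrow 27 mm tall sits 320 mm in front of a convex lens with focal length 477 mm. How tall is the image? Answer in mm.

1/d_i = 1/f − 1/d_o = 1/(477.0) − 1/(320) = -0.001029, so d_i = -972.2 mm.
m = −d_i/d_o = +3.038.
|h_i| = |m|·h_o = 3.038 × 27 = 82.0 mm. The image is virtual, upright and enlarged, on the same side as the object.

82.0 mm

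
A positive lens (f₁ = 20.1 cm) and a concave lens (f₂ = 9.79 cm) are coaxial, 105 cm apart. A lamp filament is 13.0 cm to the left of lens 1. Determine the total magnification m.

Lens 1: 1/d_i1 = 1/(20.1) − 1/(13.0) = -0.02717, so d_i1 = -36.80 cm; m₁ = −d_i1/d_o1 = +2.831.
d_o2 = 105 − (-36.80) = 141.8 cm.
f₂ = −9.79 cm (diverging).
Lens 2: 1/d_i2 = 1/(-9.79) − 1/(141.8) = -0.1092, so d_i2 = -9.158 cm; m₂ = −d_i2/d_o2 = +0.06458.
m = m₁·m₂ = (+2.831)(+0.06458) = +0.183.

m = +0.183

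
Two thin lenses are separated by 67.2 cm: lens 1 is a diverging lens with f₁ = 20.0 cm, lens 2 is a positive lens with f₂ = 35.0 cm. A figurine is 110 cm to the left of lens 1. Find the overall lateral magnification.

m = -0.110

f₁ = −20.0 cm (diverging).
Lens 1: 1/d_i1 = 1/(-20.0) − 1/(110) = -0.05909, so d_i1 = -16.92 cm; m₁ = −d_i1/d_o1 = +0.1538.
d_o2 = 67.2 − (-16.92) = 84.12 cm.
Lens 2: 1/d_i2 = 1/(35.0) − 1/(84.12) = 0.01668, so d_i2 = 59.94 cm; m₂ = −d_i2/d_o2 = -0.7125.
m = m₁·m₂ = (+0.1538)(-0.7125) = -0.110.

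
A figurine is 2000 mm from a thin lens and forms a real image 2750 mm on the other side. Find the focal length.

f = 1160 mm (converging)

Real image ⇒ d_i = +2750 mm.
1/f = 1/d_o + 1/d_i = 1/(2000) + 1/(2750) = 0.0008636, so f = 1160 mm.
Since f is positive, the thin lens is converging.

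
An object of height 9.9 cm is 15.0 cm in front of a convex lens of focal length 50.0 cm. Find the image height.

14.1 cm

1/d_i = 1/f − 1/d_o = 1/(50.00) − 1/(15.0) = -0.04667, so d_i = -21.43 cm.
m = −d_i/d_o = +1.429.
|h_i| = |m|·h_o = 1.429 × 9.9 = 14.1 cm. The image is virtual, upright and enlarged, on the same side as the object.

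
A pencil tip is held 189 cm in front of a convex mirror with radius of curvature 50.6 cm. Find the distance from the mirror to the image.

f = R/2 = 50.6/2 = 25.30 cm; for a convex mirror, f = -25.30 cm.
Mirror equation: 1/d_i = 1/f − 1/d_o = 1/(-25.30) − 1/(189) = -0.03953 − 0.005291 = -0.04482, so d_i = -22.3 cm.
The image is virtual, upright and reduced, behind the mirror.

22.3 cm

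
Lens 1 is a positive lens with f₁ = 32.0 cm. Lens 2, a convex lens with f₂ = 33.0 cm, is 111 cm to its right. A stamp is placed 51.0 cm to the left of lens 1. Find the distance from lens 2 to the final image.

Lens 1: 1/d_i1 = 1/f₁ − 1/d_o1 = 1/(32.0) − 1/(51.0) = 0.01164, so d_i1 = 85.89 cm.
The intermediate image is 85.89 cm to the right of lens 1, which is 111 − (85.89) = 25.11 cm to the left of lens 2, so d_o2 = +25.11 cm.
Lens 2: 1/d_i2 = 1/f₂ − 1/d_o2 = 1/(33.0) − 1/(25.11) = -0.009522, so d_i2 = -105 cm.
The final image is virtual, 105 cm to the left of lens 2 (overall magnification ≈ -7.0).

105 cm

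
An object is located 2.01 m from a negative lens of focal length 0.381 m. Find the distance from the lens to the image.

0.320 m

For a negative lens, f = -0.381 m.
Lens equation: 1/v = 1/f − 1/u = 1/(-0.3810) − 1/(2.01) = -2.625 − 0.4975 = -3.122, so v = -0.320 m.
The image is virtual, upright and reduced, on the same side as the object.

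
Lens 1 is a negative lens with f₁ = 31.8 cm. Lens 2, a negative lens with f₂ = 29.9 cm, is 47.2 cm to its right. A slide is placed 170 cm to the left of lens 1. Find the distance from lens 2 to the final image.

21.3 cm

Lens 1 is diverging, so f₁ = −31.8 cm.
Lens 1: 1/d_i1 = 1/f₁ − 1/d_o1 = 1/(-31.8) − 1/(170) = -0.03733, so d_i1 = -26.79 cm.
The intermediate image is 26.79 cm to the left of lens 1 (virtual), which is 47.2 − (-26.79) = 73.99 cm to the left of lens 2, so d_o2 = +73.99 cm.
Lens 2 is diverging, so f₂ = −29.9 cm.
Lens 2: 1/d_i2 = 1/f₂ − 1/d_o2 = 1/(-29.9) − 1/(73.99) = -0.04696, so d_i2 = -21.3 cm.
The final image is virtual, 21.3 cm to the left of lens 2 (overall magnification ≈ 0.045).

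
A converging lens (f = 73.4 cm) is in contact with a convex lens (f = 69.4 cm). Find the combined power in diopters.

P = +2.80 D

P₁ = 1/f₁ = 1/(0.734 m) = +1.362 D; P₂ = 1/f₂ = 1/(0.694 m) = +1.441 D.
For thin lenses in contact, P = P₁ + P₂ = (+1.362) + (+1.441) = +2.80 D.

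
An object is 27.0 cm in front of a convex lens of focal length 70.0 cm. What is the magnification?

m = +1.63

1/d_i = 1/f − 1/d_o = 1/(70.00) − 1/(27.0) = -0.02275, so d_i = -43.95 cm.
m = −d_i/d_o = −(-43.95)/(27.0) = +1.63.
The image is virtual, upright and enlarged, on the same side as the object.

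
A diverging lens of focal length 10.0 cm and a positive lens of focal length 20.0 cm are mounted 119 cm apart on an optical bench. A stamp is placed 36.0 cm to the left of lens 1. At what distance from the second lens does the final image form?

Lens 1 is diverging, so f₁ = −10.0 cm.
Lens 1: 1/d_i1 = 1/f₁ − 1/d_o1 = 1/(-10.0) − 1/(36.0) = -0.1278, so d_i1 = -7.826 cm.
The intermediate image is 7.826 cm to the left of lens 1 (virtual), which is 119 − (-7.826) = 126.8 cm to the left of lens 2, so d_o2 = +126.8 cm.
Lens 2: 1/d_i2 = 1/f₂ − 1/d_o2 = 1/(20.0) − 1/(126.8) = 0.04211, so d_i2 = 23.7 cm.
The final image is real, 23.7 cm to the right of lens 2 (overall magnification ≈ -0.041).

23.7 cm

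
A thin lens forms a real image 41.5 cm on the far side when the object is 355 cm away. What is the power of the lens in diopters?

P = +2.69 D

d_i = +41.5 cm.
1/f = 1/d_o + 1/d_i = 1/(355) + 1/(41.5) = 0.02691 cm⁻¹.
f = 37.16 cm = 0.3716 m, so P = 1/f = +2.69 D.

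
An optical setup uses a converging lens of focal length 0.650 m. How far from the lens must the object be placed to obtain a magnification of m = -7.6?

m = −d_i/d_o ⇒ d_i = −m·d_o.
1/f = 1/d_o + 1/d_i = 1/d_o − 1/(m·d_o) = (1 − 1/m)/d_o, so d_o = f(1 − 1/m) = (0.6500)(1 − 1/(-7.6)) = 0.736 m.

0.736 m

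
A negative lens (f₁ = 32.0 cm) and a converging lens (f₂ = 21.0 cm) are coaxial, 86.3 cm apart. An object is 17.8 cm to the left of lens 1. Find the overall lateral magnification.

m = -0.176

f₁ = −32.0 cm (diverging).
Lens 1: 1/d_i1 = 1/(-32.0) − 1/(17.8) = -0.08743, so d_i1 = -11.44 cm; m₁ = −d_i1/d_o1 = +0.6427.
d_o2 = 86.3 − (-11.44) = 97.74 cm.
Lens 2: 1/d_i2 = 1/(21.0) − 1/(97.74) = 0.03739, so d_i2 = 26.75 cm; m₂ = −d_i2/d_o2 = -0.2737.
m = m₁·m₂ = (+0.6427)(-0.2737) = -0.176.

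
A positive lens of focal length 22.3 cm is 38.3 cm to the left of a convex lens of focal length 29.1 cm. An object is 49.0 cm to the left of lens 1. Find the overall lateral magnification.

m = -0.766

Lens 1: 1/d_i1 = 1/(22.3) − 1/(49.0) = 0.02443, so d_i1 = 40.93 cm; m₁ = −d_i1/d_o1 = -0.8353.
d_o2 = 38.3 − (40.93) = -2.630 cm (virtual object).
Lens 2: 1/d_i2 = 1/(29.1) − 1/(-2.630) = 0.4146, so d_i2 = 2.412 cm; m₂ = −d_i2/d_o2 = +0.9171.
m = m₁·m₂ = (-0.8353)(+0.9171) = -0.766.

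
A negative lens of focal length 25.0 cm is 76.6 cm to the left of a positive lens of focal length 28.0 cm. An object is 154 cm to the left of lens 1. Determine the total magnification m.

f₁ = −25.0 cm (diverging).
Lens 1: 1/d_i1 = 1/(-25.0) − 1/(154) = -0.04649, so d_i1 = -21.51 cm; m₁ = −d_i1/d_o1 = +0.1397.
d_o2 = 76.6 − (-21.51) = 98.11 cm.
Lens 2: 1/d_i2 = 1/(28.0) − 1/(98.11) = 0.02552, so d_i2 = 39.18 cm; m₂ = −d_i2/d_o2 = -0.3994.
m = m₁·m₂ = (+0.1397)(-0.3994) = -0.0558.

m = -0.0558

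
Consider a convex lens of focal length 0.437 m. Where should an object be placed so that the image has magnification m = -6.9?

0.500 m

m = −d_i/d_o ⇒ d_i = −m·d_o.
1/f = 1/d_o + 1/d_i = 1/d_o − 1/(m·d_o) = (1 − 1/m)/d_o, so d_o = f(1 − 1/m) = (0.4370)(1 − 1/(-6.9)) = 0.500 m.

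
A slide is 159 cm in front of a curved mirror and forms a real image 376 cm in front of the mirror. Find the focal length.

f = 112 cm (concave)

Real image ⇒ d_i = +376 cm.
1/f = 1/d_o + 1/d_i = 1/(159) + 1/(376) = 0.008949, so f = 112 cm.
Since f is positive, the curved mirror is concave.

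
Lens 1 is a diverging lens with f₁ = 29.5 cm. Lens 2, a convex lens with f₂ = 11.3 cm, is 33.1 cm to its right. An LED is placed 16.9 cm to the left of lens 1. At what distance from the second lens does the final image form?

15.2 cm

Lens 1 is diverging, so f₁ = −29.5 cm.
Lens 1: 1/d_i1 = 1/f₁ − 1/d_o1 = 1/(-29.5) − 1/(16.9) = -0.09307, so d_i1 = -10.74 cm.
The intermediate image is 10.74 cm to the left of lens 1 (virtual), which is 33.1 − (-10.74) = 43.84 cm to the left of lens 2, so d_o2 = +43.84 cm.
Lens 2: 1/d_i2 = 1/f₂ − 1/d_o2 = 1/(11.3) − 1/(43.84) = 0.06569, so d_i2 = 15.2 cm.
The final image is real, 15.2 cm to the right of lens 2 (overall magnification ≈ -0.22).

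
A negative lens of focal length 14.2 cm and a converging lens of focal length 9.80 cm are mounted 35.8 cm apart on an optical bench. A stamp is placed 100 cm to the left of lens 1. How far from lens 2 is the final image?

12.3 cm

Lens 1 is diverging, so f₁ = −14.2 cm.
Lens 1: 1/d_i1 = 1/f₁ − 1/d_o1 = 1/(-14.2) − 1/(100) = -0.08042, so d_i1 = -12.43 cm.
The intermediate image is 12.43 cm to the left of lens 1 (virtual), which is 35.8 − (-12.43) = 48.23 cm to the left of lens 2, so d_o2 = +48.23 cm.
Lens 2: 1/d_i2 = 1/f₂ − 1/d_o2 = 1/(9.80) − 1/(48.23) = 0.08131, so d_i2 = 12.3 cm.
The final image is real, 12.3 cm to the right of lens 2 (overall magnification ≈ -0.032).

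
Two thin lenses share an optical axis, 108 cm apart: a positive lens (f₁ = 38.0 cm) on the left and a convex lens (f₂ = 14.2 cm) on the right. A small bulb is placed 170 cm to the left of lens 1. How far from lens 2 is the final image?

Lens 1: 1/d_i1 = 1/f₁ − 1/d_o1 = 1/(38.0) − 1/(170) = 0.02043, so d_i1 = 48.94 cm.
The intermediate image is 48.94 cm to the right of lens 1, which is 108 − (48.94) = 59.06 cm to the left of lens 2, so d_o2 = +59.06 cm.
Lens 2: 1/d_i2 = 1/f₂ − 1/d_o2 = 1/(14.2) − 1/(59.06) = 0.05349, so d_i2 = 18.7 cm.
The final image is real, 18.7 cm to the right of lens 2 (overall magnification ≈ 0.091).

18.7 cm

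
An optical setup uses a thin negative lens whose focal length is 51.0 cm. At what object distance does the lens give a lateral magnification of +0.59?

For a negative lens, f = -51.0 cm.
m = −d_i/d_o ⇒ d_i = −m·d_o.
1/f = 1/d_o + 1/d_i = 1/d_o − 1/(m·d_o) = (1 − 1/m)/d_o, so d_o = f(1 − 1/m) = (-51.00)(1 − 1/(+0.59)) = 35.4 cm.

35.4 cm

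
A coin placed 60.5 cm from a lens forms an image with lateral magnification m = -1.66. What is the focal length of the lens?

m = −d_i/d_o ⇒ d_i = −m·d_o = −(-1.66)·(60.5) = 100.4 cm.
1/f = 1/d_o + 1/d_i = 1/(60.5) + 1/(100.4) = 0.02649, so f = 37.8 cm.
Since f is positive, the lens is converging.

f = 37.8 cm (converging)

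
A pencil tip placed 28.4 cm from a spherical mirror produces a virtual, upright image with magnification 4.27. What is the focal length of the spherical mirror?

m = −d_i/d_o ⇒ d_i = −m·d_o = −(+4.27)·(28.4) = -121.3 cm.
1/f = 1/d_o + 1/d_i = 1/(28.4) + 1/(-121.3) = 0.02697, so f = 37.1 cm.
Since f is positive, the spherical mirror is concave.

f = 37.1 cm (concave)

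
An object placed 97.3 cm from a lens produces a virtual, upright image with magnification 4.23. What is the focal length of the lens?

m = −d_i/d_o ⇒ d_i = −m·d_o = −(+4.23)·(97.3) = -411.6 cm.
1/f = 1/d_o + 1/d_i = 1/(97.3) + 1/(-411.6) = 0.007848, so f = 127 cm.
Since f is positive, the lens is converging.

f = 127 cm (converging)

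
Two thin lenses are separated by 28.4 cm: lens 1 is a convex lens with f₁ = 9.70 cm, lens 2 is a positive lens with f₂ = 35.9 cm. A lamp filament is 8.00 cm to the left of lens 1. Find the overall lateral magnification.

m = -5.37

Lens 1: 1/d_i1 = 1/(9.70) − 1/(8.00) = -0.02191, so d_i1 = -45.65 cm; m₁ = −d_i1/d_o1 = +5.706.
d_o2 = 28.4 − (-45.65) = 74.05 cm.
Lens 2: 1/d_i2 = 1/(35.9) − 1/(74.05) = 0.01435, so d_i2 = 69.68 cm; m₂ = −d_i2/d_o2 = -0.9410.
m = m₁·m₂ = (+5.706)(-0.9410) = -5.37.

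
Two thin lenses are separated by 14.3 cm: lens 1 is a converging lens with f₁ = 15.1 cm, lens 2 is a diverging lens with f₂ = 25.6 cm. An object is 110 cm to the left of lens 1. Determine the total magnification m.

m = -0.182

Lens 1: 1/d_i1 = 1/(15.1) − 1/(110) = 0.05713, so d_i1 = 17.50 cm; m₁ = −d_i1/d_o1 = -0.1591.
d_o2 = 14.3 − (17.50) = -3.200 cm (virtual object).
f₂ = −25.6 cm (diverging).
Lens 2: 1/d_i2 = 1/(-25.6) − 1/(-3.200) = 0.2734, so d_i2 = 3.657 cm; m₂ = −d_i2/d_o2 = +1.143.
m = m₁·m₂ = (-0.1591)(+1.143) = -0.182.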